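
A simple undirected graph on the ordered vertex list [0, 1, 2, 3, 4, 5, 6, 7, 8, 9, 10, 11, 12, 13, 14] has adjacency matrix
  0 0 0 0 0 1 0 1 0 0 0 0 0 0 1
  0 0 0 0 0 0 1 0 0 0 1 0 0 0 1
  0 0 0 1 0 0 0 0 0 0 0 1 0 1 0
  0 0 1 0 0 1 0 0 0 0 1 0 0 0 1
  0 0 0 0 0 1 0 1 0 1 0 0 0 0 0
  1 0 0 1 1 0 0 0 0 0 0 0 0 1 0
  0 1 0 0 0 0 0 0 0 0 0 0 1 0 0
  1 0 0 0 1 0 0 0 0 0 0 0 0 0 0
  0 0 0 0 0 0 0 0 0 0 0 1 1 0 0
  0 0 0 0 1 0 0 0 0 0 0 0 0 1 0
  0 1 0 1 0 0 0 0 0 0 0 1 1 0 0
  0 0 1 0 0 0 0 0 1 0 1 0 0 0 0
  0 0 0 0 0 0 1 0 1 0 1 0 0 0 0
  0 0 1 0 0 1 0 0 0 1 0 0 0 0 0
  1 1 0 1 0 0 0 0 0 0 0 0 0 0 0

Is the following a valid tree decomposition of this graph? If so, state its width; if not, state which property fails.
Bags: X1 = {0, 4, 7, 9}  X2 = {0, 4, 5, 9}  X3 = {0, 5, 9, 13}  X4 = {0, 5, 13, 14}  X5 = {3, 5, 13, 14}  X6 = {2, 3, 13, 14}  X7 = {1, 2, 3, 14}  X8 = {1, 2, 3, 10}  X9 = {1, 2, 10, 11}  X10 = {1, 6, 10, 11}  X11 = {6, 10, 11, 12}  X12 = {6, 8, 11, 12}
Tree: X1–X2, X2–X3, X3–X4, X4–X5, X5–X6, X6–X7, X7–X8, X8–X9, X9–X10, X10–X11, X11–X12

Every vertex of G appears in some bag (union = {0, 1, 2, 3, 4, 5, 6, 7, 8, 9, 10, 11, 12, 13, 14}); every edge is covered by a bag; and for each vertex v the set of bags containing v is connected in the bag tree. The decomposition is therefore valid. The largest bag has 4 vertices, so the width is 3.

Yes; width 3.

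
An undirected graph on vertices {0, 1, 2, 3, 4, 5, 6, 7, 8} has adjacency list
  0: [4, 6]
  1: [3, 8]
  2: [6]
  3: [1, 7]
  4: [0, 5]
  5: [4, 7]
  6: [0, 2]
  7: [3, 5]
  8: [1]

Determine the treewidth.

A width-1 tree decomposition is:
Bags: B1 = {1, 8}  B2 = {1, 3}  B3 = {3, 7}  B4 = {5, 7}  B5 = {4, 5}  B6 = {0, 4}  B7 = {0, 6}  B8 = {2, 6}
Tree: B1–B2, B2–B3, B3–B4, B4–B5, B5–B6, B6–B7, B7–B8
The largest bag has 2 vertices, giving width 1; this decomposition certifies tw(G) ≤ 1. G has an edge, so its treewidth is at least 1. Hence tw(G) = 1 exactly.

1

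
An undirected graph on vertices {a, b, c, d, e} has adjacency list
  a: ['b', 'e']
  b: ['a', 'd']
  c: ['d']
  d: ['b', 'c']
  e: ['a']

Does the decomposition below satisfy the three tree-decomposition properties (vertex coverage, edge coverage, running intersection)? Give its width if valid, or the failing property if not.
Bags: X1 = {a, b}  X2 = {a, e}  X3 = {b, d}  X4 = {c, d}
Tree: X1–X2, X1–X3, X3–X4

Yes; width 1.

Checking the three conditions: (i) the bags cover all of {a, b, c, d, e}; (ii) for each edge, some bag contains both endpoints; (iii) the bags containing any fixed vertex form a subtree. All hold, so the decomposition is valid with width 2 − 1 = 1.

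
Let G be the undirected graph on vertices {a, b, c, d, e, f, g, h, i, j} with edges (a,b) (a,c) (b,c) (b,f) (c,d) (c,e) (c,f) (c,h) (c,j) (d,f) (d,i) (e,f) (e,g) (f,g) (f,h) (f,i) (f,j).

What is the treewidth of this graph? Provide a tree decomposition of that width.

Treewidth 2.
One such decomposition:
Bags: B1 = {c, e, f}  B2 = {c, d, f}  B3 = {c, f, j}  B4 = {b, c, f}  B5 = {d, f, i}  B6 = {e, f, g}  B7 = {c, f, h}  B8 = {a, b, c}
Tree: B1–B2, B2–B3, B2–B4, B2–B5, B1–B6, B1–B7, B4–B8

Each bag holds 3 vertices, so the decomposition has width 2, which upper-bounds the treewidth. For the lower bound, the 3 vertices {a, b, c} are pairwise adjacent, and any tree decomposition puts a clique entirely inside one bag — forcing width ≥ 2. The upper and lower bounds meet at 2, so that is the treewidth.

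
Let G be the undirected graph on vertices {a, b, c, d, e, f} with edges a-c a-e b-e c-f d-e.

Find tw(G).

A width-1 tree decomposition is:
Bags: B1 = {a, c}  B2 = {a, e}  B3 = {c, f}  B4 = {b, e}  B5 = {d, e}
Tree: B1–B2, B1–B3, B2–B4, B4–B5
Each bag holds 2 vertices, so the decomposition has width 1, which upper-bounds the treewidth. G has an edge, so its treewidth is at least 1. Combining the bounds, tw(G) = 1.

1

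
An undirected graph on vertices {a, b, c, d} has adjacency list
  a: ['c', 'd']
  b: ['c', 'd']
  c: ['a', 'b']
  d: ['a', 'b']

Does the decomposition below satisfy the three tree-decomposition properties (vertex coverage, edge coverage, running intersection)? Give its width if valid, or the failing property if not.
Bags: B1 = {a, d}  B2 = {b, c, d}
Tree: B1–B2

No — edge (c,a) lies in no bag.

A tree decomposition must satisfy three properties: every vertex lies in some bag; for every edge, both endpoints lie together in some bag; and for every vertex, the bags containing it form a connected subtree. Here edge (c,a) lies in no bag, so the decomposition is invalid.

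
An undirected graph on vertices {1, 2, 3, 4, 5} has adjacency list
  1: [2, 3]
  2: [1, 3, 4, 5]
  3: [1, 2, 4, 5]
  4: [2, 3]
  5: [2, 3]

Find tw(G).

A width-2 tree decomposition is:
Bags: B1 = {1, 2, 3}  B2 = {2, 3, 4}  B3 = {2, 3, 5}
Tree: B1–B2, B2–B3
Each bag holds 3 vertices, so the decomposition has width 2, which upper-bounds the treewidth. For the lower bound, the 3 vertices {1, 2, 3} are pairwise adjacent, and any tree decomposition puts a clique entirely inside one bag — forcing width ≥ 2. The upper and lower bounds meet at 2, so that is the treewidth.

2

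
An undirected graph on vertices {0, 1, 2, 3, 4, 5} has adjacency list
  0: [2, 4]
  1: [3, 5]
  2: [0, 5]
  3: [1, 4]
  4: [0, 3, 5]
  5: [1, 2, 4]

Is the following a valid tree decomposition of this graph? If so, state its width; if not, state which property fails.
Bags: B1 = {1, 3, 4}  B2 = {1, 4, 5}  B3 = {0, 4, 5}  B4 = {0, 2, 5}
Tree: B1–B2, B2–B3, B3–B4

Every vertex of G appears in some bag (union = {0, 1, 2, 3, 4, 5}); every edge is covered by a bag; and for each vertex v the set of bags containing v is connected in the bag tree. The decomposition is therefore valid. The largest bag has 3 vertices, so the width is 2.

Yes; width 2.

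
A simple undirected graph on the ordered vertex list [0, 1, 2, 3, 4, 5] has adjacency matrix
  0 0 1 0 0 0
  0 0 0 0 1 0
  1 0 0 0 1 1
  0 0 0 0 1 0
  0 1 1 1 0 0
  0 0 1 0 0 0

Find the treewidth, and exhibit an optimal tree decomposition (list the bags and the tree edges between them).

The largest bag has 2 vertices, giving width 1; this decomposition certifies tw(G) ≤ 1. G has an edge, so its treewidth is at least 1. The upper and lower bounds meet at 1, so that is the treewidth.

Treewidth 1.
One such decomposition:
Bags: B1 = {2, 4}  B2 = {1, 4}  B3 = {0, 2}  B4 = {3, 4}  B5 = {2, 5}
Tree: B1–B2, B1–B3, B1–B4, B3–B5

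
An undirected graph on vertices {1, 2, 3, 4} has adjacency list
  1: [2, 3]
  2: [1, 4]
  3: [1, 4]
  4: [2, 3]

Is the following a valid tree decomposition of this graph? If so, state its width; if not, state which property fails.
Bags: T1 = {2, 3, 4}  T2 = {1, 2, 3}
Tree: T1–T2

Checking the three conditions: (i) the bags cover all of {1, 2, 3, 4}; (ii) for each edge, some bag contains both endpoints; (iii) the bags containing any fixed vertex form a subtree. All hold, so the decomposition is valid with width 3 − 1 = 2.

Yes; width 2.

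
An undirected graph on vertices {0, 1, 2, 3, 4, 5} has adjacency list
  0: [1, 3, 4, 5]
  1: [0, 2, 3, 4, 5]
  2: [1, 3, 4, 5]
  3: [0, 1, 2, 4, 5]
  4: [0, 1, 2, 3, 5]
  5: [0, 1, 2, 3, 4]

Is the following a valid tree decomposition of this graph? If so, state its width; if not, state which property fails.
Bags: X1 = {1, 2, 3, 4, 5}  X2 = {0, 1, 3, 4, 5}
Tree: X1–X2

Yes; width 4.

Every vertex of G appears in some bag (union = {0, 1, 2, 3, 4, 5}); every edge is covered by a bag; and for each vertex v the set of bags containing v is connected in the bag tree. The decomposition is therefore valid. The largest bag has 5 vertices, so the width is 4.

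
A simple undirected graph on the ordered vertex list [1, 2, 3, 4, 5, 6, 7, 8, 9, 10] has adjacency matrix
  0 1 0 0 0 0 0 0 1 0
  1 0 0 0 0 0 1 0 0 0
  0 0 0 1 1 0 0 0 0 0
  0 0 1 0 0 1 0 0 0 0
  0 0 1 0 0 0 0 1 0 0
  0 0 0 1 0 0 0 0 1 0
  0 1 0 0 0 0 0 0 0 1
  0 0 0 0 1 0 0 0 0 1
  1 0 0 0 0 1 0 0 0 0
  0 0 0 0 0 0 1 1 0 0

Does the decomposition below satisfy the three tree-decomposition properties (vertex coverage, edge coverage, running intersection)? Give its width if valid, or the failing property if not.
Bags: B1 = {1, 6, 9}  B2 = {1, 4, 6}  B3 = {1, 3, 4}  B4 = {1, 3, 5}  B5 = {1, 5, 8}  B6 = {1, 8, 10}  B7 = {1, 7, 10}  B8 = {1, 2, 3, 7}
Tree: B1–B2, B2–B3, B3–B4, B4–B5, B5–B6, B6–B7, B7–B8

A tree decomposition must satisfy three properties: every vertex lies in some bag; for every edge, both endpoints lie together in some bag; and for every vertex, the bags containing it form a connected subtree. Here bags containing vertex 3 are not connected in the tree, so the decomposition is invalid.

No — bags containing vertex 3 are not connected in the tree.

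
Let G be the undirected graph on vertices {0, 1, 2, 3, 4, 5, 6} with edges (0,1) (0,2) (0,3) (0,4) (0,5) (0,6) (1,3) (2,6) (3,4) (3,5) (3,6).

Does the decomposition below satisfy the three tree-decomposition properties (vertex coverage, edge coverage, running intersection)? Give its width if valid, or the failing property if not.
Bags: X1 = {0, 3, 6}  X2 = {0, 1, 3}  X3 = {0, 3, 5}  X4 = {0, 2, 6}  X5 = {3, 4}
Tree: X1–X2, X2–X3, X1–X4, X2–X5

A tree decomposition must satisfy three properties: every vertex lies in some bag; for every edge, both endpoints lie together in some bag; and for every vertex, the bags containing it form a connected subtree. Here edge (0,4) lies in no bag, so the decomposition is invalid.

No — edge (0,4) lies in no bag.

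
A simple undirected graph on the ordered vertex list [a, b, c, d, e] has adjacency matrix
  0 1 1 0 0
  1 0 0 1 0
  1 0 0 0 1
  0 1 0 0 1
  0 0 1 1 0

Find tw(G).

A width-2 tree decomposition is:
Bags: B1 = {a, c, e}  B2 = {a, b, e}  B3 = {b, d, e}
Tree: B1–B2, B2–B3
Each bag holds 3 vertices, so the decomposition has width 2, which upper-bounds the treewidth. For the lower bound, G contains the cycle e–c–a–b–d–e, so G is not a forest; only forests have treewidth ≤ 1, hence tw(G) ≥ 2. Therefore the treewidth is 2.

2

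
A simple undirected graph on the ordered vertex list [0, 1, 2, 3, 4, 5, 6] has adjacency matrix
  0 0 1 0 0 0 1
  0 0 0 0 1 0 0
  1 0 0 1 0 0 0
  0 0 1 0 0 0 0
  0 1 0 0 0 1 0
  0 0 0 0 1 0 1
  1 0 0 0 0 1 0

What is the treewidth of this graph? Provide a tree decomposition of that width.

Every bag has size at most 2, so the width is 2 − 1 = 1 and tw(G) ≤ 1. Since G has at least one edge (e.g. 1–4), it is not an edgeless graph, so tw(G) ≥ 1. The upper and lower bounds meet at 1, so that is the treewidth.

Treewidth 1.
Bags: B1 = {1, 4}  B2 = {4, 5}  B3 = {5, 6}  B4 = {0, 6}  B5 = {0, 2}  B6 = {2, 3}
Tree: B1–B2, B2–B3, B3–B4, B4–B5, B5–B6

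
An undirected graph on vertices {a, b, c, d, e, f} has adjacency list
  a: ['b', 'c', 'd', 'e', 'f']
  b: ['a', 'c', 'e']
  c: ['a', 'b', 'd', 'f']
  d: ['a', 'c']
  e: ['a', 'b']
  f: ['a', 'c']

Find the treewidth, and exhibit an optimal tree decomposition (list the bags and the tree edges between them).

Treewidth 2.
Bags: B1 = {a, b, c}  B2 = {a, c, d}  B3 = {a, b, e}  B4 = {a, c, f}
Tree: B1–B2, B1–B3, B2–B4

The largest bag has 3 vertices, giving width 2; this decomposition certifies tw(G) ≤ 2. On the other hand G contains the 3-clique {a, b, e}. A clique must lie in a single bag of any decomposition, so no decomposition can have width below 2. Hence tw(G) = 2 exactly.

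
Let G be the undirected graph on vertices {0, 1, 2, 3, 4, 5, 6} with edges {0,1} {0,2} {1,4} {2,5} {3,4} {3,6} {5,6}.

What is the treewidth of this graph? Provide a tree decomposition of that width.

Treewidth 2.
One optimal decomposition is:
Bags: B1 = {3, 5, 6}  B2 = {2, 3, 5}  B3 = {0, 2, 3}  B4 = {0, 1, 3}  B5 = {1, 3, 4}
Tree: B1–B2, B2–B3, B3–B4, B4–B5

The largest bag has 3 vertices, giving width 2; this decomposition certifies tw(G) ≤ 2. For the lower bound, G contains the cycle 3–6–5–2–0–1–4–3, so G is not a forest; only forests have treewidth ≤ 1, hence tw(G) ≥ 2. Hence tw(G) = 2 exactly.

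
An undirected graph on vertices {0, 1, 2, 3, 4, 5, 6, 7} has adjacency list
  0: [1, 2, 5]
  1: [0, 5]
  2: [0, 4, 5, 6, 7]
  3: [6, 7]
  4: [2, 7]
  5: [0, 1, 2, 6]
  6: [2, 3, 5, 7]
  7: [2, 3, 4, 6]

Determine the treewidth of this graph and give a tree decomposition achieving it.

Each bag holds 3 vertices, so the decomposition has width 2, which upper-bounds the treewidth. For the lower bound, the 3 vertices {0, 1, 5} are pairwise adjacent, and any tree decomposition puts a clique entirely inside one bag — forcing width ≥ 2. Hence tw(G) = 2 exactly.

Treewidth 2.
One optimal decomposition is:
Bags: B1 = {2, 6, 7}  B2 = {3, 6, 7}  B3 = {2, 5, 6}  B4 = {0, 2, 5}  B5 = {0, 1, 5}  B6 = {2, 4, 7}
Tree: B1–B2, B1–B3, B3–B4, B4–B5, B1–B6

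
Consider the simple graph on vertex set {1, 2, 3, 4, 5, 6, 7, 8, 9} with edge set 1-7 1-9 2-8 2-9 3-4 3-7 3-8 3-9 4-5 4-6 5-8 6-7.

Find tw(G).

3

A width-3 tree decomposition is:
Bags: B1 = {1, 2, 8, 9}  B2 = {1, 3, 8, 9}  B3 = {1, 3, 7, 8}  B4 = {3, 5, 7, 8}  B5 = {3, 4, 5, 7}  B6 = {4, 5, 6, 7}
Tree: B1–B2, B2–B3, B3–B4, B4–B5, B5–B6
The largest bag has 4 vertices, giving width 3; this decomposition certifies tw(G) ≤ 3. For the lower bound: the 4 vertex sets {1,2,9}, {8}, {3}, {4,5,6,7} are disjoint, each induces a connected subgraph, and every pair is joined by at least one edge of G. Contracting each set to a single vertex therefore yields K_{4} as a minor, and since treewidth is minor-monotone, tw(G) ≥ tw(K_{4}) = 3. Therefore the treewidth is 3.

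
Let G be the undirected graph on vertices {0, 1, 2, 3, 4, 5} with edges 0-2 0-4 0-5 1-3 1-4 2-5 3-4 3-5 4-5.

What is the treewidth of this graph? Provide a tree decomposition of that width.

The largest bag has 3 vertices, giving width 2; this decomposition certifies tw(G) ≤ 2. On the other hand G contains the 3-clique {0, 2, 5}. A clique must lie in a single bag of any decomposition, so no decomposition can have width below 2. Therefore the treewidth is 2.

Treewidth 2.
One such decomposition:
Bags: B1 = {0, 2, 5}  B2 = {0, 4, 5}  B3 = {3, 4, 5}  B4 = {1, 3, 4}
Tree: B1–B2, B2–B3, B3–B4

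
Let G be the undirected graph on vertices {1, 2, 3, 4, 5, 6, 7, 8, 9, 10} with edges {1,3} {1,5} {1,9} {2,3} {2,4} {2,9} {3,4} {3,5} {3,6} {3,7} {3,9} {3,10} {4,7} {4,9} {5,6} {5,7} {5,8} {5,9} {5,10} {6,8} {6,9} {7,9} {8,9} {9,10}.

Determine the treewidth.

A width-3 tree decomposition is:
Bags: B1 = {3, 5, 7, 9}  B2 = {3, 5, 6, 9}  B3 = {3, 4, 7, 9}  B4 = {2, 3, 4, 9}  B5 = {1, 3, 5, 9}  B6 = {5, 6, 8, 9}  B7 = {3, 5, 9, 10}
Tree: B1–B2, B1–B3, B3–B4, B1–B5, B2–B6, B1–B7
The largest bag has 4 vertices, giving width 3; this decomposition certifies tw(G) ≤ 3. For the lower bound, the 4 vertices {5, 6, 8, 9} are pairwise adjacent, and any tree decomposition puts a clique entirely inside one bag — forcing width ≥ 3. Combining the bounds, tw(G) = 3.

3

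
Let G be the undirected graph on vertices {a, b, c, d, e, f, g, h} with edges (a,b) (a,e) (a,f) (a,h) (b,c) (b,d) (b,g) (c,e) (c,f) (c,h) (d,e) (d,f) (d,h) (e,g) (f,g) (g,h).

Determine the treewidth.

A width-4 tree decomposition is:
Bags: B1 = {b, c, e, f, h}  B2 = {a, b, e, f, h}  B3 = {b, d, e, f, h}  B4 = {b, e, f, g, h}
Tree: B1–B2, B2–B3, B3–B4
Each bag holds 5 vertices, so the decomposition has width 4, which upper-bounds the treewidth. For the lower bound: the 5 vertex sets {c,e}, {a,b}, {d,h}, {f}, {g} are disjoint, each induces a connected subgraph, and every pair is joined by at least one edge of G. Contracting each set to a single vertex therefore yields K_{5} as a minor, and since treewidth is minor-monotone, tw(G) ≥ tw(K_{5}) = 4. Hence tw(G) = 4 exactly.

4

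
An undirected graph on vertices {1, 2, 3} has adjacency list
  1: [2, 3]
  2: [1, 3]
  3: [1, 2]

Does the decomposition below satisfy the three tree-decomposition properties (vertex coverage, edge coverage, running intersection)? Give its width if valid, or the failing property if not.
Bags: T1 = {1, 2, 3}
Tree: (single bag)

Checking the three conditions: (i) the bags cover all of {1, 2, 3}; (ii) for each edge, some bag contains both endpoints; (iii) the bags containing any fixed vertex form a subtree. All hold, so the decomposition is valid with width 3 − 1 = 2.

Yes; width 2.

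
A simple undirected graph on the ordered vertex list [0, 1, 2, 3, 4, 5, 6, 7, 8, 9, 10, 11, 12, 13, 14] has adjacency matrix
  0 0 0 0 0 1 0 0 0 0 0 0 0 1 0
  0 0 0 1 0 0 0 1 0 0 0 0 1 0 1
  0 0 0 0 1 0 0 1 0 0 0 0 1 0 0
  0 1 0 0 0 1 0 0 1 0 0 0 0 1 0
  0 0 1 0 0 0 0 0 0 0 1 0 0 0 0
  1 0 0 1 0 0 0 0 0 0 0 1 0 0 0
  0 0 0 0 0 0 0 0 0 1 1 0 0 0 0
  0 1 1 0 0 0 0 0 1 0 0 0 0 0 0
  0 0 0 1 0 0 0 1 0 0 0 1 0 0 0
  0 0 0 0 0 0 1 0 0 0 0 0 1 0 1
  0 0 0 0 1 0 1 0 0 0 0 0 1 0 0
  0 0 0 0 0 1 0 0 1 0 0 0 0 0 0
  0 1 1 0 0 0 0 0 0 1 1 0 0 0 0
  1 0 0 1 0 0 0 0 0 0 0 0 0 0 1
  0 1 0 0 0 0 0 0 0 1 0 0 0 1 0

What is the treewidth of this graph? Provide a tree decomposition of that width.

Treewidth 3.
Bags: B1 = {0, 5, 11, 13}  B2 = {3, 5, 11, 13}  B3 = {3, 8, 11, 13}  B4 = {3, 8, 13, 14}  B5 = {1, 3, 8, 14}  B6 = {1, 7, 8, 14}  B7 = {1, 7, 9, 14}  B8 = {1, 7, 9, 12}  B9 = {2, 7, 9, 12}  B10 = {2, 6, 9, 12}  B11 = {2, 6, 10, 12}  B12 = {2, 4, 6, 10}
Tree: B1–B2, B2–B3, B3–B4, B4–B5, B5–B6, B6–B7, B7–B8, B8–B9, B9–B10, B10–B11, B11–B12

The largest bag has 4 vertices, giving width 3; this decomposition certifies tw(G) ≤ 3. For the lower bound: the 4 vertex sets {0,5,11}, {13}, {3}, {1,7,8,14} are disjoint, each induces a connected subgraph, and every pair is joined by at least one edge of G. Contracting each set to a single vertex therefore yields K_{4} as a minor, and since treewidth is minor-monotone, tw(G) ≥ tw(K_{4}) = 3. The upper and lower bounds meet at 3, so that is the treewidth.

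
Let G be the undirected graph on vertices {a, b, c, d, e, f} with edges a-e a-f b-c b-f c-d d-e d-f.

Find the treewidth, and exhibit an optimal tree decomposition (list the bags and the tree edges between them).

Every bag has size at most 3, so the width is 3 − 1 = 2 and tw(G) ≤ 2. The edges a–e–d–f–a form a cycle, so G is not a tree and its treewidth is at least 2. The upper and lower bounds meet at 2, so that is the treewidth.

Treewidth 2.
One optimal decomposition is:
Bags: B1 = {a, e, f}  B2 = {d, e, f}  B3 = {b, d, f}  B4 = {b, c, d}
Tree: B1–B2, B2–B3, B3–B4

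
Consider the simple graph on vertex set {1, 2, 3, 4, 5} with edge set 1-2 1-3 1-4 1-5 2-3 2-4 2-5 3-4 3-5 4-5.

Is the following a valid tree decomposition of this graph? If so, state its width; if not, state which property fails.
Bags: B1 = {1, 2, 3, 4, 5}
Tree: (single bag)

Yes; width 4.

Every vertex of G appears in some bag (union = {1, 2, 3, 4, 5}); every edge is covered by a bag; and for each vertex v the set of bags containing v is connected in the bag tree. The decomposition is therefore valid. The largest bag has 5 vertices, so the width is 4.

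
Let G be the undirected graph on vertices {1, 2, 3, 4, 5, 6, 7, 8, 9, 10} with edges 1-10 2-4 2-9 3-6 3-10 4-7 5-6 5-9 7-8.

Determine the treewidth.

A width-1 tree decomposition is:
Bags: B1 = {7, 8}  B2 = {4, 7}  B3 = {2, 4}  B4 = {2, 9}  B5 = {5, 9}  B6 = {5, 6}  B7 = {3, 6}  B8 = {3, 10}  B9 = {1, 10}
Tree: B1–B2, B2–B3, B3–B4, B4–B5, B5–B6, B6–B7, B7–B8, B8–B9
Every bag has size at most 2, so the width is 2 − 1 = 1 and tw(G) ≤ 1. Any graph with an edge has treewidth ≥ 1, and G has the edge 8–7. Hence tw(G) = 1 exactly.

1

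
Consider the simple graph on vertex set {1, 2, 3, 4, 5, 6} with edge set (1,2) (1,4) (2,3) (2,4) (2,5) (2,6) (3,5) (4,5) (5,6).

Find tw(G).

2

A width-2 tree decomposition is:
Bags: B1 = {2, 3, 5}  B2 = {2, 4, 5}  B3 = {2, 5, 6}  B4 = {1, 2, 4}
Tree: B1–B2, B2–B3, B2–B4
The largest bag has 3 vertices, giving width 2; this decomposition certifies tw(G) ≤ 2. On the other hand G contains the 3-clique {1, 2, 4}. A clique must lie in a single bag of any decomposition, so no decomposition can have width below 2. Hence tw(G) = 2 exactly.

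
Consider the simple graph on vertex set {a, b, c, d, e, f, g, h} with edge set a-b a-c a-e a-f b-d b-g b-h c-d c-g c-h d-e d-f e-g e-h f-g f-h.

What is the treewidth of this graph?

A width-4 tree decomposition is:
Bags: B1 = {a, b, d, g, h}  B2 = {a, d, e, g, h}  B3 = {a, c, d, g, h}  B4 = {a, d, f, g, h}
Tree: B1–B2, B2–B3, B3–B4
Every bag has size at most 5, so the width is 5 − 1 = 4 and tw(G) ≤ 4. For the lower bound: the 5 vertex sets {b,d}, {a,e}, {c,g}, {h}, {f} are disjoint, each induces a connected subgraph, and every pair is joined by at least one edge of G. Contracting each set to a single vertex therefore yields K_{5} as a minor, and since treewidth is minor-monotone, tw(G) ≥ tw(K_{5}) = 4. Therefore the treewidth is 4.

4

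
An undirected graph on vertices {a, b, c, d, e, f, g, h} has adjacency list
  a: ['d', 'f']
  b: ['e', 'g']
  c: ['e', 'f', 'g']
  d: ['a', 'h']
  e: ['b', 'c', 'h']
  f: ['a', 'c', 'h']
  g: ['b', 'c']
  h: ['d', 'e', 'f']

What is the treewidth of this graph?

2

A width-2 tree decomposition is:
Bags: B1 = {a, d, h}  B2 = {a, f, h}  B3 = {e, f, h}  B4 = {c, e, f}  B5 = {b, c, e}  B6 = {b, c, g}
Tree: B1–B2, B2–B3, B3–B4, B4–B5, B5–B6
The largest bag has 3 vertices, giving width 2; this decomposition certifies tw(G) ≤ 2. Since d–a–f–h–d is a cycle in G, G is not acyclic. Forests are exactly the graphs of treewidth ≤ 1, so tw(G) ≥ 2. Combining the bounds, tw(G) = 2.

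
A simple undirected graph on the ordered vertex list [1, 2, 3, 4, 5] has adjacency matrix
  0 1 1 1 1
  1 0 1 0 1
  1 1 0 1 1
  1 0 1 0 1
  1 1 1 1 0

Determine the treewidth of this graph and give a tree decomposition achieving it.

Treewidth 3.
One optimal decomposition is:
Bags: B1 = {1, 3, 4, 5}  B2 = {1, 2, 3, 5}
Tree: B1–B2

Every bag has size at most 4, so the width is 4 − 1 = 3 and tw(G) ≤ 3. Conversely, {1, 2, 3, 5} is a clique of size 4, and the vertices of any clique must share a bag in every tree decomposition; so some bag has ≥ 4 vertices and tw(G) ≥ 3. Therefore the treewidth is 3.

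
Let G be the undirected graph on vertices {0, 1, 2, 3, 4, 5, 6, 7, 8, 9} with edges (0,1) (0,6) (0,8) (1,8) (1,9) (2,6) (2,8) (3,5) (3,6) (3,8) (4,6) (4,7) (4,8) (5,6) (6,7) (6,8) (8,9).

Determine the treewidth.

A width-2 tree decomposition is:
Bags: B1 = {3, 6, 8}  B2 = {4, 6, 8}  B3 = {0, 6, 8}  B4 = {3, 5, 6}  B5 = {4, 6, 7}  B6 = {2, 6, 8}  B7 = {0, 1, 8}  B8 = {1, 8, 9}
Tree: B1–B2, B2–B3, B1–B4, B2–B5, B1–B6, B3–B7, B7–B8
Every bag has size at most 3, so the width is 3 − 1 = 2 and tw(G) ≤ 2. For the lower bound, the 3 vertices {0, 1, 8} are pairwise adjacent, and any tree decomposition puts a clique entirely inside one bag — forcing width ≥ 2. Therefore the treewidth is 2.

2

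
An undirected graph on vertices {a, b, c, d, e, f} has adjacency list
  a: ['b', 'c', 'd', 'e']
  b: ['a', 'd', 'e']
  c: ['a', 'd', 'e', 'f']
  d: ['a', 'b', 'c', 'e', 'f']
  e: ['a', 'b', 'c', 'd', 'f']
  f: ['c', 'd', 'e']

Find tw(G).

A width-3 tree decomposition is:
Bags: B1 = {c, d, e, f}  B2 = {a, c, d, e}  B3 = {a, b, d, e}
Tree: B1–B2, B2–B3
Every bag has size at most 4, so the width is 4 − 1 = 3 and tw(G) ≤ 3. Conversely, {c, d, e, f} is a clique of size 4, and the vertices of any clique must share a bag in every tree decomposition; so some bag has ≥ 4 vertices and tw(G) ≥ 3. Therefore the treewidth is 3.

3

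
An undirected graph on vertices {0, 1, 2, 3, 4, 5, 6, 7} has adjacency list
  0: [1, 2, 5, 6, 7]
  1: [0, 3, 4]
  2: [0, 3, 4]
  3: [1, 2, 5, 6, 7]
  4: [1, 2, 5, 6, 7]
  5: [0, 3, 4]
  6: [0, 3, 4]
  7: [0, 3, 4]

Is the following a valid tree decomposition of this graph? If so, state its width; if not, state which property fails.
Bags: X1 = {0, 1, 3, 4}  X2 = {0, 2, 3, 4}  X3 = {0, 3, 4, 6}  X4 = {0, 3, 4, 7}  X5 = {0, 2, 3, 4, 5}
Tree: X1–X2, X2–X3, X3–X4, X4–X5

No — bags containing vertex 2 are not connected in the tree.

A tree decomposition must satisfy three properties: every vertex lies in some bag; for every edge, both endpoints lie together in some bag; and for every vertex, the bags containing it form a connected subtree. Here bags containing vertex 2 are not connected in the tree, so the decomposition is invalid.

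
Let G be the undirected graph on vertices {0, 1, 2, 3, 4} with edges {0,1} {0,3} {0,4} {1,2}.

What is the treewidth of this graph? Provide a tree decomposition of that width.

Each bag holds 2 vertices, so the decomposition has width 1, which upper-bounds the treewidth. G has an edge, so its treewidth is at least 1. Therefore the treewidth is 1.

Treewidth 1.
One such decomposition:
Bags: B1 = {0, 1}  B2 = {1, 2}  B3 = {0, 3}  B4 = {0, 4}
Tree: B1–B2, B1–B3, B1–B4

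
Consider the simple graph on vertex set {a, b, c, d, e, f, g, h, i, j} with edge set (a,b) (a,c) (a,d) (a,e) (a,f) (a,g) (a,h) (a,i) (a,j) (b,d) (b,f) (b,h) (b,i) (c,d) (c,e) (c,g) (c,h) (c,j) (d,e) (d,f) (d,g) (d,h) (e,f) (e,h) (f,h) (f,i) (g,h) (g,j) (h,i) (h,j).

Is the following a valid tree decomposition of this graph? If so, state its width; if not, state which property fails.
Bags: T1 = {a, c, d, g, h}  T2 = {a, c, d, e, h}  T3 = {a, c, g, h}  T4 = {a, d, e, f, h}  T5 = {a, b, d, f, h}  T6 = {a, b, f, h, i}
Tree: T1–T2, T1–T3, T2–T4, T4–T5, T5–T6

No — vertex j appears in no bag.

A tree decomposition must satisfy three properties: every vertex lies in some bag; for every edge, both endpoints lie together in some bag; and for every vertex, the bags containing it form a connected subtree. Here vertex j appears in no bag, so the decomposition is invalid.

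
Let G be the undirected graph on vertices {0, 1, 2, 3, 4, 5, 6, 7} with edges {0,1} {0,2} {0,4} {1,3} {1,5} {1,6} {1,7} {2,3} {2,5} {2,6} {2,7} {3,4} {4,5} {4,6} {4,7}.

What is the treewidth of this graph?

A width-3 tree decomposition is:
Bags: B1 = {1, 2, 4, 6}  B2 = {1, 2, 4, 7}  B3 = {1, 2, 3, 4}  B4 = {0, 1, 2, 4}  B5 = {1, 2, 4, 5}
Tree: B1–B2, B2–B3, B3–B4, B4–B5
The largest bag has 4 vertices, giving width 3; this decomposition certifies tw(G) ≤ 3. For the lower bound: the 4 vertex sets {1,6}, {4,7}, {2}, {3} are disjoint, each induces a connected subgraph, and every pair is joined by at least one edge of G. Contracting each set to a single vertex therefore yields K_{4} as a minor, and since treewidth is minor-monotone, tw(G) ≥ tw(K_{4}) = 3. Therefore the treewidth is 3.

3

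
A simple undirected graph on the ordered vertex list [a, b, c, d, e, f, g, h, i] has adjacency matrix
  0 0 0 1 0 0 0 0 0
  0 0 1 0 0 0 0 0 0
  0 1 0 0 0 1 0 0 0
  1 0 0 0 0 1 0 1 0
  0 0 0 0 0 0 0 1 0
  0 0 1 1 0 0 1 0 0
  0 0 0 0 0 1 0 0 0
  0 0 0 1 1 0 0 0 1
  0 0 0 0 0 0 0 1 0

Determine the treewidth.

1

A width-1 tree decomposition is:
Bags: B1 = {h, i}  B2 = {e, h}  B3 = {d, h}  B4 = {d, f}  B5 = {c, f}  B6 = {a, d}  B7 = {f, g}  B8 = {b, c}
Tree: B1–B2, B1–B3, B3–B4, B4–B5, B4–B6, B5–B7, B5–B8
The largest bag has 2 vertices, giving width 1; this decomposition certifies tw(G) ≤ 1. Any graph with an edge has treewidth ≥ 1, and G has the edge i–h. The upper and lower bounds meet at 1, so that is the treewidth.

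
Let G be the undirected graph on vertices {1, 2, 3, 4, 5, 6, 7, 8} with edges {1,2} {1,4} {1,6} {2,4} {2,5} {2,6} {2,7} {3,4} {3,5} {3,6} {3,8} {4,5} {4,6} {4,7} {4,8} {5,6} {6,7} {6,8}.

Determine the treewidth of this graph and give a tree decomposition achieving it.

Treewidth 3.
One optimal decomposition is:
Bags: B1 = {2, 4, 6, 7}  B2 = {1, 2, 4, 6}  B3 = {2, 4, 5, 6}  B4 = {3, 4, 5, 6}  B5 = {3, 4, 6, 8}
Tree: B1–B2, B1–B3, B3–B4, B4–B5

The largest bag has 4 vertices, giving width 3; this decomposition certifies tw(G) ≤ 3. On the other hand G contains the 4-clique {3, 4, 6, 8}. A clique must lie in a single bag of any decomposition, so no decomposition can have width below 3. Hence tw(G) = 3 exactly.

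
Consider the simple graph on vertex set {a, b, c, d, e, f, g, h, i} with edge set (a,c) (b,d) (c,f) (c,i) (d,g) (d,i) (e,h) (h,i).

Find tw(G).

A width-1 tree decomposition is:
Bags: B1 = {d, i}  B2 = {c, i}  B3 = {h, i}  B4 = {c, f}  B5 = {a, c}  B6 = {e, h}  B7 = {b, d}  B8 = {d, g}
Tree: B1–B2, B1–B3, B2–B4, B2–B5, B3–B6, B1–B7, B1–B8
Every bag has size at most 2, so the width is 2 − 1 = 1 and tw(G) ≤ 1. Since G has at least one edge (e.g. d–i), it is not an edgeless graph, so tw(G) ≥ 1. Therefore the treewidth is 1.

1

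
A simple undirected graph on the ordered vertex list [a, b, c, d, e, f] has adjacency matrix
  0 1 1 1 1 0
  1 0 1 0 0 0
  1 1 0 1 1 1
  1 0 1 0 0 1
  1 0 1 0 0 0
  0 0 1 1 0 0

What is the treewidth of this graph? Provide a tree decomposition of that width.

Treewidth 2.
Bags: B1 = {c, d, f}  B2 = {a, c, d}  B3 = {a, b, c}  B4 = {a, c, e}
Tree: B1–B2, B2–B3, B2–B4

Every bag has size at most 3, so the width is 3 − 1 = 2 and tw(G) ≤ 2. For the lower bound, the 3 vertices {a, c, d} are pairwise adjacent, and any tree decomposition puts a clique entirely inside one bag — forcing width ≥ 2. Therefore the treewidth is 2.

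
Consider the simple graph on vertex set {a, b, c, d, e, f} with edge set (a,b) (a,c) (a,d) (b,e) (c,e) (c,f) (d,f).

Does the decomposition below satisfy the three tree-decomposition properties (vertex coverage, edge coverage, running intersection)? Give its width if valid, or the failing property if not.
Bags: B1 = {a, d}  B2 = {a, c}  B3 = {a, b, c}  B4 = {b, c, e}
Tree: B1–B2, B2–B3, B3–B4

No — vertex f appears in no bag.

A tree decomposition must satisfy three properties: every vertex lies in some bag; for every edge, both endpoints lie together in some bag; and for every vertex, the bags containing it form a connected subtree. Here vertex f appears in no bag, so the decomposition is invalid.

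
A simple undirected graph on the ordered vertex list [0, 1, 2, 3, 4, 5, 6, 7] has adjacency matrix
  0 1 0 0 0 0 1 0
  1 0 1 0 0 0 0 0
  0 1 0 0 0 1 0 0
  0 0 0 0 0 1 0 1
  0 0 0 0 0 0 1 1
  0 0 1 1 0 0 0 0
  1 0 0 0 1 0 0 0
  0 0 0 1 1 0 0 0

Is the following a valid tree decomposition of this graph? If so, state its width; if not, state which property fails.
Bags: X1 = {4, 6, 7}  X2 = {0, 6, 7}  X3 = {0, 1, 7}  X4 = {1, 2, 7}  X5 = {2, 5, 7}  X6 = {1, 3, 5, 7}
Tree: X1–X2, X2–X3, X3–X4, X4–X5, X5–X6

A tree decomposition must satisfy three properties: every vertex lies in some bag; for every edge, both endpoints lie together in some bag; and for every vertex, the bags containing it form a connected subtree. Here bags containing vertex 1 are not connected in the tree, so the decomposition is invalid.

No — bags containing vertex 1 are not connected in the tree.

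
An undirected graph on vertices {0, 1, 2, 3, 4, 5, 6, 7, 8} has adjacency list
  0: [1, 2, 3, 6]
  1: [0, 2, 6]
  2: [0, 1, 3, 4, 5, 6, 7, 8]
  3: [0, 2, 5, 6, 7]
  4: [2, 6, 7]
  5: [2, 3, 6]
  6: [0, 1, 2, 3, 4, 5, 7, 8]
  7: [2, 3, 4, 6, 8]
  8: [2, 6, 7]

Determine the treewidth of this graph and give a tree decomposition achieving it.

Every bag has size at most 4, so the width is 4 − 1 = 3 and tw(G) ≤ 3. On the other hand G contains the 4-clique {2, 6, 7, 8}. A clique must lie in a single bag of any decomposition, so no decomposition can have width below 3. Combining the bounds, tw(G) = 3.

Treewidth 3.
Bags: B1 = {0, 1, 2, 6}  B2 = {0, 2, 3, 6}  B3 = {2, 3, 5, 6}  B4 = {2, 3, 6, 7}  B5 = {2, 6, 7, 8}  B6 = {2, 4, 6, 7}
Tree: B1–B2, B2–B3, B3–B4, B4–B5, B4–B6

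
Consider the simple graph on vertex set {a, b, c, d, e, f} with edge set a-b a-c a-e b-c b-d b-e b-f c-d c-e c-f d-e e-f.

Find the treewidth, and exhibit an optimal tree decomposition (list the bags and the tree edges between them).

Every bag has size at most 4, so the width is 4 − 1 = 3 and tw(G) ≤ 3. Conversely, {b, c, d, e} is a clique of size 4, and the vertices of any clique must share a bag in every tree decomposition; so some bag has ≥ 4 vertices and tw(G) ≥ 3. The upper and lower bounds meet at 3, so that is the treewidth.

Treewidth 3.
One optimal decomposition is:
Bags: B1 = {a, b, c, e}  B2 = {b, c, e, f}  B3 = {b, c, d, e}
Tree: B1–B2, B2–B3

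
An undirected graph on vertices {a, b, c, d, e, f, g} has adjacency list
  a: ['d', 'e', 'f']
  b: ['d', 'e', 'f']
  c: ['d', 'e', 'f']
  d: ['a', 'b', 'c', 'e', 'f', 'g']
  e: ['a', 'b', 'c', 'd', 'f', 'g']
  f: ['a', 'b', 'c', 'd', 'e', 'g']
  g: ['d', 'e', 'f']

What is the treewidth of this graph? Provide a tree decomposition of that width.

Treewidth 3.
One optimal decomposition is:
Bags: B1 = {c, d, e, f}  B2 = {b, d, e, f}  B3 = {d, e, f, g}  B4 = {a, d, e, f}
Tree: B1–B2, B1–B3, B2–B4

Every bag has size at most 4, so the width is 4 − 1 = 3 and tw(G) ≤ 3. Conversely, {d, e, f, g} is a clique of size 4, and the vertices of any clique must share a bag in every tree decomposition; so some bag has ≥ 4 vertices and tw(G) ≥ 3. Hence tw(G) = 3 exactly.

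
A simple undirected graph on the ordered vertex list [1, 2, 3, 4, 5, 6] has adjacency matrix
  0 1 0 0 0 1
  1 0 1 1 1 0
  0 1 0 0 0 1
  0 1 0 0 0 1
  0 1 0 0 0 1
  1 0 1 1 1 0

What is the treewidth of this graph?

A width-2 tree decomposition is:
Bags: B1 = {2, 3, 6}  B2 = {2, 4, 6}  B3 = {1, 2, 6}  B4 = {2, 5, 6}
Tree: B1–B2, B2–B3, B3–B4
Each bag holds 3 vertices, so the decomposition has width 2, which upper-bounds the treewidth. For the lower bound, G contains the cycle 3–2–4–6–3, so G is not a forest; only forests have treewidth ≤ 1, hence tw(G) ≥ 2. Therefore the treewidth is 2.

2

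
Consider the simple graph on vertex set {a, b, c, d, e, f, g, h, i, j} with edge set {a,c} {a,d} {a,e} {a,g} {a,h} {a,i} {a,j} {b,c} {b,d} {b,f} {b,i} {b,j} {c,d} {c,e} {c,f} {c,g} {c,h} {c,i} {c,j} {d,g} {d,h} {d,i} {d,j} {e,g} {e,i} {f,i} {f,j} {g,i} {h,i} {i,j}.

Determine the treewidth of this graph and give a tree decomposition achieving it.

The largest bag has 5 vertices, giving width 4; this decomposition certifies tw(G) ≤ 4. For the lower bound, the 5 vertices {a, c, d, g, i} are pairwise adjacent, and any tree decomposition puts a clique entirely inside one bag — forcing width ≥ 4. Therefore the treewidth is 4.

Treewidth 4.
One such decomposition:
Bags: B1 = {a, c, d, g, i}  B2 = {a, c, d, h, i}  B3 = {a, c, e, g, i}  B4 = {a, c, d, i, j}  B5 = {b, c, d, i, j}  B6 = {b, c, f, i, j}
Tree: B1–B2, B1–B3, B2–B4, B4–B5, B5–B6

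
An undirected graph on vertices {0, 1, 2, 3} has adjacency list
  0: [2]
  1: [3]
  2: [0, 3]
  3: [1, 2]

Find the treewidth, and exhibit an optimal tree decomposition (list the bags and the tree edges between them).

Treewidth 1.
One such decomposition:
Bags: B1 = {0, 2}  B2 = {2, 3}  B3 = {1, 3}
Tree: B1–B2, B2–B3

Every bag has size at most 2, so the width is 2 − 1 = 1 and tw(G) ≤ 1. Any graph with an edge has treewidth ≥ 1, and G has the edge 0–2. Hence tw(G) = 1 exactly.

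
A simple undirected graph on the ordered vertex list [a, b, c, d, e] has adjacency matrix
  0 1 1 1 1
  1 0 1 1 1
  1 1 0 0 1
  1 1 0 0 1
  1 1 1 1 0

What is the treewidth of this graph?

3

A width-3 tree decomposition is:
Bags: B1 = {a, b, c, e}  B2 = {a, b, d, e}
Tree: B1–B2
The largest bag has 4 vertices, giving width 3; this decomposition certifies tw(G) ≤ 3. On the other hand G contains the 4-clique {a, b, d, e}. A clique must lie in a single bag of any decomposition, so no decomposition can have width below 3. The upper and lower bounds meet at 3, so that is the treewidth.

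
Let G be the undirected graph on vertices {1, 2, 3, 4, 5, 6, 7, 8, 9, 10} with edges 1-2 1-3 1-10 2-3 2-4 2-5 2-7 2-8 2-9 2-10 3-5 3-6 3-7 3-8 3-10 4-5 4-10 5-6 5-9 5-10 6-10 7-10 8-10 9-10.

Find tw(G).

A width-3 tree decomposition is:
Bags: B1 = {2, 3, 7, 10}  B2 = {1, 2, 3, 10}  B3 = {2, 3, 5, 10}  B4 = {2, 3, 8, 10}  B5 = {2, 4, 5, 10}  B6 = {3, 5, 6, 10}  B7 = {2, 5, 9, 10}
Tree: B1–B2, B1–B3, B1–B4, B3–B5, B3–B6, B5–B7
Each bag holds 4 vertices, so the decomposition has width 3, which upper-bounds the treewidth. For the lower bound, the 4 vertices {2, 5, 9, 10} are pairwise adjacent, and any tree decomposition puts a clique entirely inside one bag — forcing width ≥ 3. Therefore the treewidth is 3.

3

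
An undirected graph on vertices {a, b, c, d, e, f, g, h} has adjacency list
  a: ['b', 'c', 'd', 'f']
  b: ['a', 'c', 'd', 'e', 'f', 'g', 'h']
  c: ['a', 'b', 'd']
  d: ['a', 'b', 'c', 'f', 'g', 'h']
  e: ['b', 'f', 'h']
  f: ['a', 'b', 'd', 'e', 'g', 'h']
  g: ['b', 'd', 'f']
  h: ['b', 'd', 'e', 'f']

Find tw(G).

3

A width-3 tree decomposition is:
Bags: B1 = {a, b, d, f}  B2 = {b, d, f, h}  B3 = {b, e, f, h}  B4 = {b, d, f, g}  B5 = {a, b, c, d}
Tree: B1–B2, B2–B3, B1–B4, B1–B5
Each bag holds 4 vertices, so the decomposition has width 3, which upper-bounds the treewidth. For the lower bound, the 4 vertices {a, b, c, d} are pairwise adjacent, and any tree decomposition puts a clique entirely inside one bag — forcing width ≥ 3. The upper and lower bounds meet at 3, so that is the treewidth.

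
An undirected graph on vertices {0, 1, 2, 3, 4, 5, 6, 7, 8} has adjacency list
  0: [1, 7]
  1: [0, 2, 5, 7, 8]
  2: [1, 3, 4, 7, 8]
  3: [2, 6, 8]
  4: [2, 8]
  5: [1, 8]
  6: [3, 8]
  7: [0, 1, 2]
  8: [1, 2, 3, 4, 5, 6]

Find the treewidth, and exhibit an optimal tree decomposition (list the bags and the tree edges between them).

The largest bag has 3 vertices, giving width 2; this decomposition certifies tw(G) ≤ 2. For the lower bound, the 3 vertices {0, 1, 7} are pairwise adjacent, and any tree decomposition puts a clique entirely inside one bag — forcing width ≥ 2. Combining the bounds, tw(G) = 2.

Treewidth 2.
Bags: B1 = {1, 2, 8}  B2 = {2, 4, 8}  B3 = {2, 3, 8}  B4 = {1, 2, 7}  B5 = {1, 5, 8}  B6 = {0, 1, 7}  B7 = {3, 6, 8}
Tree: B1–B2, B2–B3, B1–B4, B1–B5, B4–B6, B3–B7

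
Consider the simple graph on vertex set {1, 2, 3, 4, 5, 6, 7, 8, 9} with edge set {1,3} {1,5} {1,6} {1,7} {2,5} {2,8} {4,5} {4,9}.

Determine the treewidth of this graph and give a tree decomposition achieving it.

Treewidth 1.
One optimal decomposition is:
Bags: B1 = {1, 5}  B2 = {4, 5}  B3 = {4, 9}  B4 = {2, 5}  B5 = {1, 7}  B6 = {1, 3}  B7 = {2, 8}  B8 = {1, 6}
Tree: B1–B2, B2–B3, B2–B4, B1–B5, B1–B6, B4–B7, B1–B8

Each bag holds 2 vertices, so the decomposition has width 1, which upper-bounds the treewidth. Since G has at least one edge (e.g. 1–5), it is not an edgeless graph, so tw(G) ≥ 1. Hence tw(G) = 1 exactly.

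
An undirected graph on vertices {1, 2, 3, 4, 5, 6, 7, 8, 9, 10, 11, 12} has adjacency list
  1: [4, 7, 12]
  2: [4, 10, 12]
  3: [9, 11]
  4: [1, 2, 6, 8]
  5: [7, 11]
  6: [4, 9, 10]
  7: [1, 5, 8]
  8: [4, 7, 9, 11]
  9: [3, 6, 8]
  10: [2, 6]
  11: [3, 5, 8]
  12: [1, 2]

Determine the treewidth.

3

A width-3 tree decomposition is:
Bags: B1 = {1, 2, 10, 12}  B2 = {1, 2, 4, 10}  B3 = {1, 4, 6, 10}  B4 = {1, 4, 6, 7}  B5 = {4, 6, 7, 8}  B6 = {6, 7, 8, 9}  B7 = {5, 7, 8, 9}  B8 = {5, 8, 9, 11}  B9 = {3, 5, 9, 11}
Tree: B1–B2, B2–B3, B3–B4, B4–B5, B5–B6, B6–B7, B7–B8, B8–B9
Every bag has size at most 4, so the width is 4 − 1 = 3 and tw(G) ≤ 3. For the lower bound: the 4 vertex sets {2,10,12}, {1}, {4}, {6,7,8,9} are disjoint, each induces a connected subgraph, and every pair is joined by at least one edge of G. Contracting each set to a single vertex therefore yields K_{4} as a minor, and since treewidth is minor-monotone, tw(G) ≥ tw(K_{4}) = 3. Combining the bounds, tw(G) = 3.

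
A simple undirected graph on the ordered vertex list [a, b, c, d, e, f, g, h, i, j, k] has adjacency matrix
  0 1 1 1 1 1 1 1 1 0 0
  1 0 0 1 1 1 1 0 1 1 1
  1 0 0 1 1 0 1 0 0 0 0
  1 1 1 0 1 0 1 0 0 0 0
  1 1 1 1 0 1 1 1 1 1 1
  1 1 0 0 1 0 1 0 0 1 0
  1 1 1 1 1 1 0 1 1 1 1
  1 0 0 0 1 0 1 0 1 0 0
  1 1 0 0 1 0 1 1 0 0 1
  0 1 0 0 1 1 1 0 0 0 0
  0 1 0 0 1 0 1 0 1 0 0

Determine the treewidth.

A width-4 tree decomposition is:
Bags: B1 = {a, b, e, f, g}  B2 = {a, b, e, g, i}  B3 = {a, e, g, h, i}  B4 = {b, e, f, g, j}  B5 = {a, b, d, e, g}  B6 = {b, e, g, i, k}  B7 = {a, c, d, e, g}
Tree: B1–B2, B2–B3, B1–B4, B2–B5, B2–B6, B5–B7
The largest bag has 5 vertices, giving width 4; this decomposition certifies tw(G) ≤ 4. Conversely, {a, e, g, h, i} is a clique of size 5, and the vertices of any clique must share a bag in every tree decomposition; so some bag has ≥ 5 vertices and tw(G) ≥ 4. The upper and lower bounds meet at 4, so that is the treewidth.

4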